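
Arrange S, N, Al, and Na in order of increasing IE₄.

S, N, Na, Al

The fourth ionization energy removes an electron from the +3 ion. For each element: S³⁺ still has 3 valence electrons; N³⁺ still has 2 valence electrons; Al³⁺ is the bare [Ne] core; Na³⁺ is already 2 electrons into the core.
Pulling an electron out of a noble-gas core costs far more than removing a remaining valence electron, so Na and Al sit at the high end of IE_4.
Valence configurations: S³⁺ [Ne]3s²3p¹, N³⁺ [He]2s².
Approximate IE_4 values (kJ/mol): S 4556, N 7475, Al 11577, Na 9543.
Overall IE_4 order: S < N < Na < Al.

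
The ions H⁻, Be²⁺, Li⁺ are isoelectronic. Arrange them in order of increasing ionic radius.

Be²⁺, Li⁺, H⁻

All of these have 2 electrons, so size is governed by nuclear charge alone: the more protons, the stronger the pull on the same electron cloud, and the smaller the ion.
Nuclear charges: Be²⁺ (Z=4), Li⁺ (Z=3), H⁻ (Z=1).
Smallest to largest: Be²⁺ < Li⁺ < H⁻.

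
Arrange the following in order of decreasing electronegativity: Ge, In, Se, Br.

Br > Se > Ge > In

EN rises left→right (higher Z_eff, smaller atoms) and falls top→bottom (larger, more shielded atoms).
Neither a single period nor a single group — weigh both effects.
Ge > In: both effects reinforce here, so Ge is clearly the higher of the two.
Se > Ge: both are in period 4; the period trend gives Se the larger value.
Br > Se: both are in period 4; the period trend gives Br the larger value.
Approximate values (Pauling): Ge 2.01, Se 2.55, Br 2.96, In 1.78.
So from highest to lowest: Br > Se > Ge > In.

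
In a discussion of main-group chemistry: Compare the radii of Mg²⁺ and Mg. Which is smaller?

Mg²⁺

Forming Mg²⁺ removes 2 electrons from Mg. Fewer electrons for the same nuclear charge means less shielding and a higher Z_eff on the remaining electrons, and for main-group metals the entire outer shell is lost.
A cation is smaller than its parent atom: Mg²⁺ < Mg.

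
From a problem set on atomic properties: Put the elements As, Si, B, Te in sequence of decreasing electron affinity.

Te > Si > As > B

Adding an electron releases more energy for atoms nearer the top right (short of the noble gases).
A diagonal step moves right (one effect) and down (the opposite effect) at once.
As > B: period and group pull opposite ways; the across-period shift dominates (78 vs 27 kJ/mol).
Si > As: period and group pull opposite ways; the down-group shift dominates (134 vs 78 kJ/mol).
Te > Si: the two effects oppose for this pair; the across-period effect wins (190 vs 134 kJ/mol).
Tabulated electron affinity (kJ/mol): B 27, Si 134, As 78, Te 190.
So from highest to lowest: Te > Si > As > B.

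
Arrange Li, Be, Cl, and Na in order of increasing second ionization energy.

Be < Cl < Na < Li

IE_2 is the cost of taking one more electron from the +1 cation: Li⁺ is the bare [He] core; Be⁺ still has 1 valence electron; Cl⁺ still has 6 valence electrons; Na⁺ is the bare [Ne] core.
Breaking into a closed-shell core is much more expensive than removing a leftover valence electron — Na and Li have the largest IE_2 here.
Valence configurations: Be⁺ [He]2s¹, Cl⁺ [Ne]3s²3p⁴.
Tabulated IE_2 (kJ/mol): Li 7298, Be 1757, Cl 2298, Na 4562.
So the second ionization energies run Be < Cl < Na < Li.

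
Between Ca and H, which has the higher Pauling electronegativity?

H is in period 1, group 1; Ca is in period 4, group 2.
Atoms toward the upper right of the periodic table pull bonding electrons most strongly.
Here both period and group differ, so the two effects have to be weighed against each other.
H > Ca: period and group pull opposite ways; the down-group shift dominates (2.20 vs 1.00).
Approximate values (Pauling): H 2.20, Ca 1.00.
So H has the higher Pauling electronegativity (H > Ca).

H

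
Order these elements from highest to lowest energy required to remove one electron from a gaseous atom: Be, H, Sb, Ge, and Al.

H is in period 1, group 1; Be is in period 2, group 2; Al is in period 3, group 13; Ge is in period 4, group 14; Sb is in period 5, group 15.
Across a period the outer electron is held more tightly (higher IE₁); down a group it sits in a higher shell, more shielded, and comes off more easily.
These sit on a diagonal, where the across-period and down-group effects partly cancel.
Ge > Al: period and group pull opposite ways; the across-period shift dominates (762 vs 578 kJ/mol).
Sb > Ge: period and group pull opposite ways; the across-period shift dominates (831 vs 762 kJ/mol).
Be > Sb: period and group pull opposite ways; the down-group shift dominates (900 vs 831 kJ/mol).
H > Be: the two effects oppose for this pair; the down-group effect wins (1312 vs 900 kJ/mol).
Tabulated first ionization energy (kJ/mol): H 1312, Be 900, Al 578, Ge 762, Sb 831.
So from highest to lowest: H > Be > Sb > Ge > Al.

H > Be > Sb > Ge > Al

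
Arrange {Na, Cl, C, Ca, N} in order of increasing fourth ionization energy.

Cl < C < Ca < N < Na

Consider each +3 ion: Na³⁺ is already 2 electrons into the core; Cl³⁺ still has 4 valence electrons; C³⁺ still has 1 valence electron; Ca³⁺ is already 1 electron into the core; N³⁺ still has 2 valence electrons.
Usually core removal costs more than valence removal, but here the competition is close: a tightly held n=2 valence electron can cost more to remove than an n=3 core electron, so the actual values have to decide it.
Valence configurations: Cl³⁺ [Ne]3s²3p², C³⁺ [He]2s¹, N³⁺ [He]2s².
The numbers (kJ/mol): Na 9543, Cl 5159, C 6223, Ca 6491, N 7475.
Putting it together, IE_4: Cl < C < Ca < N < Na.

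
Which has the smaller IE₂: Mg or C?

The second ionization energy removes an electron from the +1 ion. For each element: Mg⁺ still has 1 valence electron; C⁺ still has 3 valence electrons.
All are still removing valence electrons, so compare the +1 ions as you would atoms: IE_2 generally rises across a period (higher Z_eff) and falls down a group (larger shell), subject to the usual subshell exceptions.
Valence configurations: Mg⁺ [Ne]3s¹, C⁺ [He]2s²2p¹.
Approximate IE_2 values (kJ/mol): Mg 1451, C 2353.
Overall IE_2 order: Mg < C.

Mg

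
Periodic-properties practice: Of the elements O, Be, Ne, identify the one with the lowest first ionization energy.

IE₁ increases left→right with effective nuclear charge and decreases top→bottom as the valence shell moves farther out.
All lie in period 2, so first ionization energy increases left to right.
The lowest first ionization energy among these belongs to Be.

Be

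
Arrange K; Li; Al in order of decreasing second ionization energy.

After 1 electron has been removed, what remains? K⁺ is the bare [Ar] core; Li⁺ is the bare [He] core; Al⁺ still has 2 valence electrons.
Pulling an electron out of a noble-gas core costs far more than removing a remaining valence electron, so K and Li sit at the high end of IE_2.
The numbers (kJ/mol): K 3052, Li 7298, Al 1817.
Hence IE_2: Al < K < Li.

Li > K > Al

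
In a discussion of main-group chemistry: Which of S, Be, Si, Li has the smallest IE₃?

After 2 electrons have been removed, what remains? S²⁺ still has 4 valence electrons; Be²⁺ is the bare [He] core; Si²⁺ still has 2 valence electrons; Li²⁺ is already 1 electron into the core.
Breaking into a closed-shell core is much more expensive than removing a leftover valence electron — Li and Be have the largest IE_3 here.
Valence configurations: S²⁺ [Ne]3s²3p², Si²⁺ [Ne]3s².
The numbers (kJ/mol): S 3357, Be 14849, Si 3232, Li 11815.
Overall IE_3 order: Si < S < Li < Be.

Si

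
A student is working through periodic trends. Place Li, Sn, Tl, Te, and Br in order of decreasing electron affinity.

Br, Te, Sn, Li, Tl

Adding an electron releases more energy for atoms nearer the top right (short of the noble gases).
Neither a single period nor a single group — weigh both effects.
Li > Tl: the two effects oppose for this pair; the down-group effect wins (60 vs 19 kJ/mol).
Sn > Li: the two effects oppose for this pair; the across-period effect wins (107 vs 60 kJ/mol).
Te > Sn: Te lies to the right of Sn in period 5, so the across-period effect alone puts Te higher.
Br > Te: both effects reinforce here, so Br is clearly the higher of the two.
For reference (kJ/mol): Li 60, Br 325, Sn 107, Te 190, Tl 19.
So from highest to lowest: Br > Te > Sn > Li > Tl.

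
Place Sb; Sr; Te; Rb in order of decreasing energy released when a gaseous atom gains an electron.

Te > Sb > Rb > Sr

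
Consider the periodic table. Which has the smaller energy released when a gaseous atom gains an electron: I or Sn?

Sn

Sn is in period 5, group 14; I is in period 5, group 17.
Atoms with high Z_eff and room in the valence shell (especially the halogens) have the most exothermic electron affinities.
All lie in period 5, so electron affinity increases left to right.
So Sn has the smaller energy released when a gaseous atom gains an electron (Sn < I).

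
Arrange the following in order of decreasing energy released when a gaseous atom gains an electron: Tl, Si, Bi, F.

F > Si > Bi > Tl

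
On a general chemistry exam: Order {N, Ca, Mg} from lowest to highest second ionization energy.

IE_2 is the cost of taking one more electron from the +1 cation: N⁺ still has 4 valence electrons; Ca⁺ still has 1 valence electron; Mg⁺ still has 1 valence electron.
All are still removing valence electrons, so compare the +1 ions as you would atoms: IE_2 generally rises across a period (higher Z_eff) and falls down a group (larger shell), subject to the usual subshell exceptions.
Valence configurations: N⁺ [He]2s²2p², Ca⁺ [Ar]4s¹, Mg⁺ [Ne]3s¹.
The numbers (kJ/mol): N 2856, Ca 1145, Mg 1451.
Hence IE_2: Ca < Mg < N.

Ca < Mg < N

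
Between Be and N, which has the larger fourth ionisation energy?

The fourth ionization energy removes an electron from the +3 ion. For each element: Be³⁺ is already 1 electron into the core; N³⁺ still has 2 valence electrons.
Core electrons are held far more tightly than valence electrons, so Be tops the IE_4 order.
Approximate IE_4 values (kJ/mol): Be 21007, N 7475.
Putting it together, IE_4: N < Be.

Be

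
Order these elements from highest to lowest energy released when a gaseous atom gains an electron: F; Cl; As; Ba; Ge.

F is in period 2, group 17; Cl is in period 3, group 17; Ge is in period 4, group 14; As is in period 4, group 15; Ba is in period 6, group 2.
Atoms with high Z_eff and room in the valence shell (especially the halogens) have the most exothermic electron affinities.
Neither a single period nor a single group — weigh both effects.
As > Ba: relative to Ba, both the across-period and down-group shifts push As's electron affinity up.
Ge > As: this pair runs against the simple trend — see the exception note.
F > Ge: both effects reinforce here, so F is clearly the higher of the two.
Cl > F: this pair runs against the simple trend — see the exception note.
Note the exception: Ge has a higher electron affinity than As, contrary to the simple trend — adding an electron to As's half-filled 4p³ is unfavourable, so Ge (4p²) has the more exothermic EA.
Note the exception: Cl has a higher electron affinity than F, contrary to the simple trend — F's small 2p subshell makes the incoming electron feel strong e⁻–e⁻ repulsion, so Cl actually releases more energy on gaining an electron.
For reference (kJ/mol): F 328, Cl 349, Ge 119, As 78, Ba 14.
So from highest to lowest: Cl > F > Ge > As > Ba.

Cl > F > Ge > As > Ba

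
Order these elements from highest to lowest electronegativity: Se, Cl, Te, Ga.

Cl is in period 3, group 17; Ga is in period 4, group 13; Se is in period 4, group 16; Te is in period 5, group 16.
Electronegativity increases across a period and decreases down a group, tracking effective nuclear charge and atomic size.
Here both period and group differ, so the two effects have to be weighed against each other.
Te > Ga: period and group pull opposite ways; the across-period shift dominates (2.10 vs 1.81).
Se > Te: Se sits above Te in group 16, so the down-group effect alone puts Se higher.
Cl > Se: relative to Se, both the across-period and down-group shifts push Cl's electronegativity up.
Tabulated electronegativity (Pauling): Cl 3.16, Ga 1.81, Se 2.55, Te 2.10.
So from highest to lowest: Cl > Se > Te > Ga.

Cl > Se > Te > Ga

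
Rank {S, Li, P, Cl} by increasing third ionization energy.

P < S < Cl < Li

The third ionization energy removes an electron from the +2 ion. For each element: S²⁺ still has 4 valence electrons; Li²⁺ is already 1 electron into the core; P²⁺ still has 3 valence electrons; Cl²⁺ still has 5 valence electrons.
Pulling an electron out of a noble-gas core costs far more than removing a remaining valence electron, so Li sits at the high end of IE_3.
Valence configurations: S²⁺ [Ne]3s²3p², P²⁺ [Ne]3s²3p¹, Cl²⁺ [Ne]3s²3p³.
Approximate IE_3 values (kJ/mol): S 3357, Li 11815, P 2914, Cl 3822.
Overall IE_3 order: P < S < Cl < Li.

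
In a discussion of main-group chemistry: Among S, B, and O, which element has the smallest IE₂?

S

The second ionization energy removes an electron from the +1 ion. For each element: S⁺ still has 5 valence electrons; B⁺ still has 2 valence electrons; O⁺ still has 5 valence electrons.
All are still removing valence electrons, so compare the +1 ions as you would atoms: IE_2 generally rises across a period (higher Z_eff) and falls down a group (larger shell), subject to the usual subshell exceptions.
Valence configurations: S⁺ [Ne]3s²3p³, B⁺ [He]2s², O⁺ [He]2s²2p³.
Approximate IE_2 values (kJ/mol): S 2252, B 2427, O 3388.
So the second ionization energies run S < B < O.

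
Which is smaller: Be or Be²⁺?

Be²⁺

Forming Be²⁺ removes 2 electrons from Be. Fewer electrons for the same nuclear charge means less shielding and a higher Z_eff on the remaining electrons, and for main-group metals the entire outer shell is lost.
A cation is smaller than its parent atom: Be²⁺ < Be.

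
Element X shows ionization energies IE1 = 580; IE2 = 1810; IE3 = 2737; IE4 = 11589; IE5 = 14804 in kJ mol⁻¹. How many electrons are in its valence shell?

Look for the largest jump between consecutive ionization energies: IE4/IE3 ≈ 4.2, far larger than any earlier ratio.
That jump marks the point where a core electron is being removed. So the atom has 3 valence electrons.

3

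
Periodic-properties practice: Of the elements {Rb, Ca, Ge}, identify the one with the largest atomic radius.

Radius decreases left→right (rising Z_eff, same n) and increases top→bottom (higher n).
Here both period and group differ, so the two effects have to be weighed against each other.
Ca > Ge: both are in period 4; the period trend gives Ca the larger value.
Rb > Ca: both effects reinforce here, so Rb is clearly the larger of the two.
Tabulated atomic radius (pm): Ca 171, Ge 121, Rb 210.
The largest atomic radius among these belongs to Rb.

Rb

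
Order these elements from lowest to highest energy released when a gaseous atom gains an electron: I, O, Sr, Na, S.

Sr, Na, O, S, I

O is in period 2, group 16; Na is in period 3, group 1; S is in period 3, group 16; Sr is in period 5, group 2; I is in period 5, group 17.
Adding an electron releases more energy for atoms nearer the top right (short of the noble gases).
These span different periods and groups, so the two trends combine.
Na > Sr: period and group pull opposite ways; the down-group shift dominates (53 vs 5 kJ/mol).
O > Na: both effects reinforce here, so O is clearly the higher of the two.
S > O: this pair runs against the simple trend — see the exception note.
I > S: the two effects oppose for this pair; the across-period effect wins (295 vs 200 kJ/mol).
Note the exception: S has a higher electron affinity than O, contrary to the simple trend — the compact 2p subshell of O repels the added electron more than S's larger 3p does.
Tabulated electron affinity (kJ/mol): O 141, Na 53, S 200, Sr 5, I 295.
So from lowest to highest: Sr < Na < O < S < I.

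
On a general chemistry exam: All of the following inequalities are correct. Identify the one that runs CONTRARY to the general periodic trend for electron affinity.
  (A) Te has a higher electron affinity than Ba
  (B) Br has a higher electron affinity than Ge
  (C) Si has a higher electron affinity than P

The general trend: electron affinity increases across a period and decreases down a group.
(A) Te (period 5, group 16) vs Ba (period 6, group 2): the stated order agrees with the simple trend.
(B) Br (period 4, group 17) vs Ge (period 4, group 14): the stated order agrees with the simple trend.
(C) Si (period 3, group 14) vs P (period 3, group 15): the stated order contradicts the simple trend.
The exception is (C): adding an electron to P's half-filled 3p³ is unfavourable, so Si (3p²) has the more exothermic EA.

(C)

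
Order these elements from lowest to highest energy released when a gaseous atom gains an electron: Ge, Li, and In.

Li is in period 2, group 1; Ge is in period 4, group 14; In is in period 5, group 13.
Atoms with high Z_eff and room in the valence shell (especially the halogens) have the most exothermic electron affinities.
Neither a single period nor a single group — weigh both effects.
Li > In: the two effects oppose for this pair; the down-group effect wins (60 vs 29 kJ/mol).
Ge > Li: period and group pull opposite ways; the across-period shift dominates (119 vs 60 kJ/mol).
For reference (kJ/mol): Li 60, Ge 119, In 29.
So from lowest to highest: In < Li < Ge.

In < Li < Ge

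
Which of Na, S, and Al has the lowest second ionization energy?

After 1 electron has been removed, what remains? Na⁺ is the bare [Ne] core; S⁺ still has 5 valence electrons; Al⁺ still has 2 valence electrons.
Pulling an electron out of a noble-gas core costs far more than removing a remaining valence electron, so Na sits at the high end of IE_2.
Valence configurations: S⁺ [Ne]3s²3p³, Al⁺ [Ne]3s².
Tabulated IE_2 (kJ/mol): Na 4562, S 2252, Al 1817.
Hence IE_2: Al < S < Na.

Al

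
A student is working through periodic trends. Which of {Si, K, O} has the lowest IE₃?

Si

After 2 electrons have been removed, what remains? Si²⁺ still has 2 valence electrons; K²⁺ is already 1 electron into the core; O²⁺ still has 4 valence electrons.
Usually core removal costs more than valence removal, but here the competition is close: a tightly held n=2 valence electron can cost more to remove than an n=3 core electron, so the actual values have to decide it.
Valence configurations: Si²⁺ [Ne]3s², O²⁺ [He]2s²2p².
Approximate IE_3 values (kJ/mol): Si 3232, K 4420, O 5300.
Overall IE_3 order: Si < K < O.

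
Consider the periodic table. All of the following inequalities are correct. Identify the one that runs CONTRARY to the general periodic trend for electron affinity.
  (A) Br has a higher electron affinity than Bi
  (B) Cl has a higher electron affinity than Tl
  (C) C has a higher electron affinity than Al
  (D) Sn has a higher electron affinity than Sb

(D)

The general trend: electron affinity increases across a period and decreases down a group.
(A) Br (period 4, group 17) vs Bi (period 6, group 15): the stated order agrees with the simple trend.
(B) Cl (period 3, group 17) vs Tl (period 6, group 13): the stated order agrees with the simple trend.
(C) C (period 2, group 14) vs Al (period 3, group 13): the stated order agrees with the simple trend.
(D) Sn (period 5, group 14) vs Sb (period 5, group 15): the stated order contradicts the simple trend.
The exception is (D): adding an electron to Sb's half-filled 5p³ is unfavourable, so Sn has the more exothermic EA.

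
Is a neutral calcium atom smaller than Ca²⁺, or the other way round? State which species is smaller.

Forming Ca²⁺ removes 2 electrons from Ca. Fewer electrons for the same nuclear charge means less shielding and a higher Z_eff on the remaining electrons, and for main-group metals the entire outer shell is lost.
A cation is smaller than its parent atom: Ca²⁺ < Ca.

Ca²⁺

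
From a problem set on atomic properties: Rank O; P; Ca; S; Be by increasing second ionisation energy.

After 1 electron has been removed, what remains? O⁺ still has 5 valence electrons; P⁺ still has 4 valence electrons; Ca⁺ still has 1 valence electron; S⁺ still has 5 valence electrons; Be⁺ still has 1 valence electron.
All are still removing valence electrons, so compare the +1 ions as you would atoms: IE_2 generally rises across a period (higher Z_eff) and falls down a group (larger shell), subject to the usual subshell exceptions.
Valence configurations: O⁺ [He]2s²2p³, P⁺ [Ne]3s²3p², Ca⁺ [Ar]4s¹, S⁺ [Ne]3s²3p³, Be⁺ [He]2s¹.
Tabulated IE_2 (kJ/mol): O 3388, P 1907, Ca 1145, S 2252, Be 1757.
So the second ionization energies run Ca < Be < P < S < O.

Ca < Be < P < S < O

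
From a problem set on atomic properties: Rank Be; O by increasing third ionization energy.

O < Be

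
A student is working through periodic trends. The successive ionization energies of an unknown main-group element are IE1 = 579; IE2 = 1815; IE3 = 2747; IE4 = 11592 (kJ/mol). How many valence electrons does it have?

3

Look for the largest jump between consecutive ionization energies: IE4/IE3 ≈ 4.2, far larger than any earlier ratio.
That jump marks the point where a core electron is being removed. So the atom has 3 valence electrons.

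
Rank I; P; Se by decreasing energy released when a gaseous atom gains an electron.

Electron affinity generally becomes more exothermic across a period toward the halogens and less exothermic down a group.
These sit on a diagonal, where the across-period and down-group effects partly cancel.
Se > P: period and group pull opposite ways; the across-period shift dominates (195 vs 72 kJ/mol).
I > Se: period and group pull opposite ways; the across-period shift dominates (295 vs 195 kJ/mol).
Approximate values (kJ/mol): P 72, Se 195, I 295.
So from highest to lowest: I > Se > P.

I > Se > P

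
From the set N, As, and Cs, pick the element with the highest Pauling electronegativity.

N

Smaller atoms with higher effective nuclear charge are more electronegative.
Neither a single period nor a single group — weigh both effects.
As > Cs: both effects reinforce here, so As is clearly the higher of the two.
N > As: they share group 15; the group trend gives N the larger value.
Approximate values (Pauling): N 3.04, As 2.18, Cs 0.79.
The highest Pauling electronegativity among these belongs to N.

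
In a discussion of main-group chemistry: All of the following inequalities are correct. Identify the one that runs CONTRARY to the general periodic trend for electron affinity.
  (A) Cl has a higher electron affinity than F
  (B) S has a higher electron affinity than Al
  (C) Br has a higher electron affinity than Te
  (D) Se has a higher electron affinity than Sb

(A)

The general trend: electron affinity increases across a period and decreases down a group.
(A) Cl (period 3, group 17) vs F (period 2, group 17): the stated order contradicts the simple trend.
(B) S (period 3, group 16) vs Al (period 3, group 13): the stated order agrees with the simple trend.
(C) Br (period 4, group 17) vs Te (period 5, group 16): the stated order agrees with the simple trend.
(D) Se (period 4, group 16) vs Sb (period 5, group 15): the stated order agrees with the simple trend.
The exception is (A): F's small 2p subshell makes the incoming electron feel strong e⁻–e⁻ repulsion, so Cl actually releases more energy on gaining an electron.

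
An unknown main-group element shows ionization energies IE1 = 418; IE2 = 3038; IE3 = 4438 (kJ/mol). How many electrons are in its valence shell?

1

Look for the largest jump between consecutive ionization energies: IE2/IE1 ≈ 7.3, far larger than any earlier ratio.
That jump marks the point where a core electron is being removed. So the atom has 1 valence electron.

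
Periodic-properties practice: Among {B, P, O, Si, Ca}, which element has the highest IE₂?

Consider each +1 ion: B⁺ still has 2 valence electrons; P⁺ still has 4 valence electrons; O⁺ still has 5 valence electrons; Si⁺ still has 3 valence electrons; Ca⁺ still has 1 valence electron.
All are still removing valence electrons, so compare the +1 ions as you would atoms: IE_2 generally rises across a period (higher Z_eff) and falls down a group (larger shell), subject to the usual subshell exceptions.
Valence configurations: B⁺ [He]2s², P⁺ [Ne]3s²3p², O⁺ [He]2s²2p³, Si⁺ [Ne]3s²3p¹, Ca⁺ [Ar]4s¹.
Approximate IE_2 values (kJ/mol): B 2427, P 1907, O 3388, Si 1577, Ca 1145.
So the second ionization energies run Ca < Si < P < B < O.

O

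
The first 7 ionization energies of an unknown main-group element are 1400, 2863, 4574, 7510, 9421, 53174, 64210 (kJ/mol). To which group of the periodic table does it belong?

Look for the largest jump between consecutive ionization energies: IE6/IE5 ≈ 5.6, far larger than any earlier ratio.
That jump marks the point where a core electron is being removed. So the atom has 5 valence electrons.
A main-group element with 5 valence electrons is in group 15.

Group 15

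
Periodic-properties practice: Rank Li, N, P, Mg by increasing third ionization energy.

P, N, Mg, Li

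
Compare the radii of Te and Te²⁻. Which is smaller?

Forming Te²⁻ adds 2 electrons to Te. More electron–electron repulsion in the same shell, with unchanged nuclear charge, lets the cloud expand.
An anion is larger than its parent atom: Te²⁻ > Te.

Te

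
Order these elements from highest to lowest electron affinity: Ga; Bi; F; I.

F is in period 2, group 17; Ga is in period 4, group 13; I is in period 5, group 17; Bi is in period 6, group 15.
Atoms with high Z_eff and room in the valence shell (especially the halogens) have the most exothermic electron affinities.
Here both period and group differ, so the two effects have to be weighed against each other.
Bi > Ga: the two effects oppose for this pair; the across-period effect wins (91 vs 29 kJ/mol).
I > Bi: both effects reinforce here, so I is clearly the higher of the two.
F > I: they share group 17; the group trend gives F the larger value.
Approximate values (kJ/mol): F 328, Ga 29, I 295, Bi 91.
So from highest to lowest: F > I > Bi > Ga.

F > I > Bi > Ga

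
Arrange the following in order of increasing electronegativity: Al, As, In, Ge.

Al is in period 3, group 13; Ge is in period 4, group 14; As is in period 4, group 15; In is in period 5, group 13.
Atoms toward the upper right of the periodic table pull bonding electrons most strongly.
Here both period and group differ, so the two effects have to be weighed against each other.
In > Al: this pair runs against the simple trend — see the exception note.
Ge > In: both effects reinforce here, so Ge is clearly the higher of the two.
As > Ge: both are in period 4; the period trend gives As the larger value.
Note the exception: In has a higher electronegativity than Al, contrary to the simple trend — poor shielding by filled d (and f) subshells raises the heavier element's effective nuclear charge more than the simple down-group trend predicts.
Tabulated electronegativity (Pauling): Al 1.61, Ge 2.01, As 2.18, In 1.78.
So from lowest to highest: Al < In < Ge < As.

Al, In, Ge, As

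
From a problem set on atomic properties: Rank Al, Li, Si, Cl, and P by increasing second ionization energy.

Si < Al < P < Cl < Li

The second ionization energy removes an electron from the +1 ion. For each element: Al⁺ still has 2 valence electrons; Li⁺ is the bare [He] core; Si⁺ still has 3 valence electrons; Cl⁺ still has 6 valence electrons; P⁺ still has 4 valence electrons.
Core electrons are held far more tightly than valence electrons, so Li tops the IE_2 order.
Valence configurations: Al⁺ [Ne]3s², Si⁺ [Ne]3s²3p¹, Cl⁺ [Ne]3s²3p⁴, P⁺ [Ne]3s²3p².
Si⁺ loses a lone 3p electron whereas Al⁺ must break into a filled 3s² pair, so IE_2(Al) > IE_2(Si) even though Si has the higher nuclear charge.
The numbers (kJ/mol): Al 1817, Li 7298, Si 1577, Cl 2298, P 1907.
Hence IE_2: Si < Al < P < Cl < Li.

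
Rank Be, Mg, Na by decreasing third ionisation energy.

The third ionization energy removes an electron from the +2 ion. For each element: Be²⁺ is the bare [He] core; Mg²⁺ is the bare [Ne] core; Na²⁺ is already 1 electron into the core.
All of these are removing an electron from a noble-gas core or deeper; the smaller core (lower principal quantum number) is held far more tightly, and within a period the higher nuclear charge binds the same core more tightly.
Tabulated IE_3 (kJ/mol): Be 14849, Mg 7733, Na 6910.
Overall IE_3 order: Na < Mg < Be.

Be, Mg, Na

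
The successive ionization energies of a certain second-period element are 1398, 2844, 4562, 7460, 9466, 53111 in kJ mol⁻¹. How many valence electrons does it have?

Look for the largest jump between consecutive ionization energies: IE6/IE5 ≈ 5.6, far larger than any earlier ratio.
That jump marks the point where a core electron is being removed. So the atom has 5 valence electrons.

5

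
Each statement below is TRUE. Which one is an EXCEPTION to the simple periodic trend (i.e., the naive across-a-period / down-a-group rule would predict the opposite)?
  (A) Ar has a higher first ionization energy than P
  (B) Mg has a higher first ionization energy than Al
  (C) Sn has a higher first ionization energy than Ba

(B)

The general trend: first ionization energy increases across a period and decreases down a group.
(A) Ar (period 3, group 18) vs P (period 3, group 15): the stated order agrees with the simple trend.
(B) Mg (period 3, group 2) vs Al (period 3, group 13): the stated order contradicts the simple trend.
(C) Sn (period 5, group 14) vs Ba (period 6, group 2): the stated order agrees with the simple trend.
The exception is (B): Al's single 3p electron is easier to remove than one from Mg's filled 3s².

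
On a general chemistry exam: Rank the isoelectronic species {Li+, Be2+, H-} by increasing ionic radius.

All of these have 2 electrons, so size is governed by nuclear charge alone: the more protons, the stronger the pull on the same electron cloud, and the smaller the ion.
Nuclear charges: Be2+ (Z=4), Li+ (Z=3), H- (Z=1).
Smallest to largest: Be2+ < Li+ < H-.

Be2+ < Li+ < H-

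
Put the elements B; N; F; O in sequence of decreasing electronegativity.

F > O > N > B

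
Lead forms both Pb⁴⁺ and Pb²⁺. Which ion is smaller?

Both ions have Z = 82 protons, but Pb⁴⁺ has lost more electrons, so its remaining electrons feel a larger effective nuclear charge per electron and are pulled in more tightly.
Higher positive charge → smaller ion, so Pb²⁺ > Pb⁴⁺.

Pb⁴⁺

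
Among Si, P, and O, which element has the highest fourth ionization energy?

O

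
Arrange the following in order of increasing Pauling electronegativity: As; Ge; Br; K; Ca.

K < Ca < Ge < As < Br

Atoms toward the upper right of the periodic table pull bonding electrons most strongly.
All lie in period 4, so electronegativity increases left to right.
So from lowest to highest: K < Ca < Ge < As < Br.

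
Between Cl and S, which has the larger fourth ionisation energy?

Cl

After 3 electrons have been removed, what remains? Cl³⁺ still has 4 valence electrons; S³⁺ still has 3 valence electrons.
All are still removing valence electrons, so compare the +3 ions as you would atoms: IE_4 generally rises across a period (higher Z_eff) and falls down a group (larger shell), subject to the usual subshell exceptions.
Valence configurations: Cl³⁺ [Ne]3s²3p², S³⁺ [Ne]3s²3p¹.
Tabulated IE_4 (kJ/mol): Cl 5159, S 4556.
Putting it together, IE_4: S < Cl.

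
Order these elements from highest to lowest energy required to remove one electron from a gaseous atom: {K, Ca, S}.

S > Ca > K

S is in period 3, group 16; K is in period 4, group 1; Ca is in period 4, group 2.
First ionization energy rises across a period (greater Z_eff holds electrons more tightly) and falls down a group (valence electrons are farther from the nucleus).
These span different periods and groups, so the two trends combine.
Ca > K: Ca lies to the right of K in period 4, so the across-period effect alone puts Ca higher.
S > Ca: relative to Ca, both the across-period and down-group shifts push S's first ionization energy up.
Tabulated first ionization energy (kJ/mol): S 1000, K 419, Ca 590.
So from highest to lowest: S > Ca > K.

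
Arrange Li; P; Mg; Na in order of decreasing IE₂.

Li, Na, P, Mg

Consider each +1 ion: Li⁺ is the bare [He] core; P⁺ still has 4 valence electrons; Mg⁺ still has 1 valence electron; Na⁺ is the bare [Ne] core.
Core electrons are held far more tightly than valence electrons, so Na and Li top the IE_2 order.
Valence configurations: P⁺ [Ne]3s²3p², Mg⁺ [Ne]3s¹.
The numbers (kJ/mol): Li 7298, P 1907, Mg 1451, Na 4562.
Putting it together, IE_2: Mg < P < Na < Li.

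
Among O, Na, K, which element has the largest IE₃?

Na

After 2 electrons have been removed, what remains? O²⁺ still has 4 valence electrons; Na²⁺ is already 1 electron into the core; K²⁺ is already 1 electron into the core.
Usually core removal costs more than valence removal, but here the competition is close: a tightly held n=2 valence electron can cost more to remove than an n=3 core electron, so the actual values have to decide it.
Tabulated IE_3 (kJ/mol): O 5300, Na 6910, K 4420.
Hence IE_3: K < O < Na.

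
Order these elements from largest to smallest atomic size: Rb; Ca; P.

Radius decreases left→right (rising Z_eff, same n) and increases top→bottom (higher n).
Neither a single period nor a single group — weigh both effects.
Ca > P: both effects reinforce here, so Ca is clearly the larger of the two.
Rb > Ca: both effects reinforce here, so Rb is clearly the larger of the two.
Tabulated atomic radius (pm): P 111, Ca 171, Rb 210.
So from largest to smallest: Rb > Ca > P.

Rb, Ca, P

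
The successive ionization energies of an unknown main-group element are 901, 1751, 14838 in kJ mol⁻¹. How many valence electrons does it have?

2

Look for the largest jump between consecutive ionization energies: IE3/IE2 ≈ 8.5, far larger than any earlier ratio.
That jump marks the point where a core electron is being removed. So the atom has 2 valence electrons.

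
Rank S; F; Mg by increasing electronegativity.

Mg < S < F

EN rises left→right (higher Z_eff, smaller atoms) and falls top→bottom (larger, more shielded atoms).
These span different periods and groups, so the two trends combine.
S > Mg: S lies to the right of Mg in period 3, so the across-period effect alone puts S higher.
F > S: both effects reinforce here, so F is clearly the higher of the two.
Approximate values (Pauling): F 3.98, Mg 1.31, S 2.58.
So from lowest to highest: Mg < S < F.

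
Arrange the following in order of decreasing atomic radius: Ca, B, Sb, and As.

Across a period the added protons contract the valence shell; down a group each new principal shell makes the atom larger.
These span different periods and groups, so the two trends combine.
As > B: the two effects oppose for this pair; the down-group effect wins (121 vs 85 pm).
Sb > As: they share group 15; the group trend gives Sb the larger value.
Ca > Sb: period and group pull opposite ways; the across-period shift dominates (171 vs 140 pm).
Tabulated atomic radius (pm): B 85, Ca 171, As 121, Sb 140.
So from largest to smallest: Ca > Sb > As > B.

Ca > Sb > As > B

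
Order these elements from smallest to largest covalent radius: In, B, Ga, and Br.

B is in period 2, group 13; Ga is in period 4, group 13; Br is in period 4, group 17; In is in period 5, group 13.
Atomic radius shrinks across a period as nuclear charge pulls the same shell inward, and grows down a group as new shells are added.
Here both period and group differ, so the two effects have to be weighed against each other.
Br > B: period and group pull opposite ways; the down-group shift dominates (114 vs 85 pm).
Ga > Br: Ga lies to the left of Br in period 4, so the across-period effect alone puts Ga larger.
In > Ga: they share group 13; the group trend gives In the larger value.
For reference (pm): B 85, Ga 124, Br 114, In 142.
So from smallest to largest: B < Br < Ga < In.

B < Br < Ga < In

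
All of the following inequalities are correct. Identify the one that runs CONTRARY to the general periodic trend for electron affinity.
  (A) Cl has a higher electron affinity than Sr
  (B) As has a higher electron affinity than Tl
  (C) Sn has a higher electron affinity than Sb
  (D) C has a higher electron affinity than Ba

The general trend: electron affinity increases across a period and decreases down a group.
(A) Cl (period 3, group 17) vs Sr (period 5, group 2): the stated order agrees with the simple trend.
(B) As (period 4, group 15) vs Tl (period 6, group 13): the stated order agrees with the simple trend.
(C) Sn (period 5, group 14) vs Sb (period 5, group 15): the stated order contradicts the simple trend.
(D) C (period 2, group 14) vs Ba (period 6, group 2): the stated order agrees with the simple trend.
The exception is (C): adding an electron to Sb's half-filled 5p³ is unfavourable, so Sn has the more exothermic EA.

(C)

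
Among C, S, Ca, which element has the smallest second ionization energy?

IE_2 is the cost of taking one more electron from the +1 cation: C⁺ still has 3 valence electrons; S⁺ still has 5 valence electrons; Ca⁺ still has 1 valence electron.
All are still removing valence electrons, so compare the +1 ions as you would atoms: IE_2 generally rises across a period (higher Z_eff) and falls down a group (larger shell), subject to the usual subshell exceptions.
Valence configurations: C⁺ [He]2s²2p¹, S⁺ [Ne]3s²3p³, Ca⁺ [Ar]4s¹.
The numbers (kJ/mol): C 2353, S 2252, Ca 1145.
Putting it together, IE_2: Ca < S < C.

Ca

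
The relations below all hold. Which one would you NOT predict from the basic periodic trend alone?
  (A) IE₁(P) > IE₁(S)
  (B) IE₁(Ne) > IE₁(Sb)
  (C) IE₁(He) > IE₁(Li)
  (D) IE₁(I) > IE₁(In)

The general trend: first ionization energy increases across a period and decreases down a group.
(A) P (period 3, group 15) vs S (period 3, group 16): the stated order contradicts the simple trend.
(B) Ne (period 2, group 18) vs Sb (period 5, group 15): the stated order agrees with the simple trend.
(C) He (period 1, group 18) vs Li (period 2, group 1): the stated order agrees with the simple trend.
(D) I (period 5, group 17) vs In (period 5, group 13): the stated order agrees with the simple trend.
The exception is (A): S (3p⁴) ionizes more easily than half-filled P (3p³) because the paired 3p electron in S is pushed out by e⁻–e⁻ repulsion.

(A)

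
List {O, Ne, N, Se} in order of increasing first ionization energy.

Se < O < N < Ne

N is in period 2, group 15; O is in period 2, group 16; Ne is in period 2, group 18; Se is in period 4, group 16.
IE₁ increases left→right with effective nuclear charge and decreases top→bottom as the valence shell moves farther out.
These span different periods and groups, so the two trends combine.
O > Se: they share group 16; the group trend gives O the larger value.
N > O: this pair runs against the simple trend — see the exception note.
Ne > N: both are in period 2; the period trend gives Ne the larger value.
Note the exception: N has a higher first ionization energy than O, contrary to the simple trend — pairing an electron in O's 2p⁴ costs repulsion energy, so O ionizes more easily than half-filled N (2p³).
Tabulated first ionization energy (kJ/mol): N 1402, O 1314, Ne 2081, Se 941.
So from lowest to highest: Se < O < N < Ne.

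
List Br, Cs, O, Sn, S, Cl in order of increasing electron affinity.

O is in period 2, group 16; S is in period 3, group 16; Cl is in period 3, group 17; Br is in period 4, group 17; Sn is in period 5, group 14; Cs is in period 6, group 1.
Atoms with high Z_eff and room in the valence shell (especially the halogens) have the most exothermic electron affinities.
Here both period and group differ, so the two effects have to be weighed against each other.
Sn > Cs: both effects reinforce here, so Sn is clearly the higher of the two.
O > Sn: both effects reinforce here, so O is clearly the higher of the two.
S > O: this pair runs against the simple trend — see the exception note.
Br > S: period and group pull opposite ways; the across-period shift dominates (325 vs 200 kJ/mol).
Cl > Br: Cl sits above Br in group 17, so the down-group effect alone puts Cl higher.
Note the exception: S has a higher electron affinity than O, contrary to the simple trend — the compact 2p subshell of O repels the added electron more than S's larger 3p does.
Approximate values (kJ/mol): O 141, S 200, Cl 349, Br 325, Sn 107, Cs 46.
So from lowest to highest: Cs < Sn < O < S < Br < Cl.

Cs < Sn < O < S < Br < Cl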